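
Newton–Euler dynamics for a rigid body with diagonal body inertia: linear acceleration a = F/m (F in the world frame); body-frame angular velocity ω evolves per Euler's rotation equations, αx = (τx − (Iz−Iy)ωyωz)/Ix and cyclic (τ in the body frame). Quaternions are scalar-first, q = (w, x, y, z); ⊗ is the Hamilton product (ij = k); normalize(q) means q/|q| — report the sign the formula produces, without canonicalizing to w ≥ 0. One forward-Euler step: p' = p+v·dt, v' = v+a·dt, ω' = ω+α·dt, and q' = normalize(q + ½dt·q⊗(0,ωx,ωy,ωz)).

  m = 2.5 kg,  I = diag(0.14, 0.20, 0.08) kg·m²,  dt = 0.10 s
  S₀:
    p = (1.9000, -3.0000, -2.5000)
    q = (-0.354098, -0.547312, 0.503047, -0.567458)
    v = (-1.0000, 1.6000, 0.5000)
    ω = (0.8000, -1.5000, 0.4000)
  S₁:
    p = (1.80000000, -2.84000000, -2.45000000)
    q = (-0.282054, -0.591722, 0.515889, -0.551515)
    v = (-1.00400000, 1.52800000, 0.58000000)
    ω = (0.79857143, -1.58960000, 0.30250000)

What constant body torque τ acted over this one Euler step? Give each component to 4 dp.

rate change Δω = (-0.00142857, -0.08960000, -0.09750000)
τ = I·(Δω/dt) + ω₀×(Iω₀) = (0.0700, -0.1600, -0.1500)

τ = (0.0700, -0.1600, -0.1500)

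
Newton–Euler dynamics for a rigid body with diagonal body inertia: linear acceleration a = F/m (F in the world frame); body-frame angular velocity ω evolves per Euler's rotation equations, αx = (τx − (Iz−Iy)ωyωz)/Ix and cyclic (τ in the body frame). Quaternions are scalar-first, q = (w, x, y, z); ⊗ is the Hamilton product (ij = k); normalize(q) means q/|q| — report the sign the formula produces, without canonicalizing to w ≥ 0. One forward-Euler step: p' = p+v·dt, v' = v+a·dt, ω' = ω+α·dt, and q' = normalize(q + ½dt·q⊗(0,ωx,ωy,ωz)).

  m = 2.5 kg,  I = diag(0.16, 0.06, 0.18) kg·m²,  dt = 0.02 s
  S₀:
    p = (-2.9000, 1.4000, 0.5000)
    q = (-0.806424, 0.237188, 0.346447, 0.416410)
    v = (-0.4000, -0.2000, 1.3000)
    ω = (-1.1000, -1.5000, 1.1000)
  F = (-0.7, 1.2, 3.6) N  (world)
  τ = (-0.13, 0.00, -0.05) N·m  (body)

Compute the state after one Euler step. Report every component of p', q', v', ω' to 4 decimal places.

p' = (-2.9080, 1.3960, 0.5260)
q' = (-0.8030, 0.2561, 0.3513, 0.4077)
v' = (-0.4056, -0.1904, 1.3288)
ω' = (-1.0915, -1.5081, 1.1128)

a = (-0.2800, 0.4800, 1.4400)
new position p' = (-2.9080, 1.3960, 0.5260)
new velocity v' = (-0.4056, -0.1904, 1.3288)
angular accel α = (0.4250, -0.4033, 0.6389)
new body rate ω' = (-1.0915, -1.5081, 1.1128)
2q̇ = q⊗(0,ω) = (0.3225263, 1.8927731, 0.4906782, -0.8617567)
q + ½dt·q⊗(0,ω), renormalized = (-0.8030, 0.2561, 0.3513, 0.4077)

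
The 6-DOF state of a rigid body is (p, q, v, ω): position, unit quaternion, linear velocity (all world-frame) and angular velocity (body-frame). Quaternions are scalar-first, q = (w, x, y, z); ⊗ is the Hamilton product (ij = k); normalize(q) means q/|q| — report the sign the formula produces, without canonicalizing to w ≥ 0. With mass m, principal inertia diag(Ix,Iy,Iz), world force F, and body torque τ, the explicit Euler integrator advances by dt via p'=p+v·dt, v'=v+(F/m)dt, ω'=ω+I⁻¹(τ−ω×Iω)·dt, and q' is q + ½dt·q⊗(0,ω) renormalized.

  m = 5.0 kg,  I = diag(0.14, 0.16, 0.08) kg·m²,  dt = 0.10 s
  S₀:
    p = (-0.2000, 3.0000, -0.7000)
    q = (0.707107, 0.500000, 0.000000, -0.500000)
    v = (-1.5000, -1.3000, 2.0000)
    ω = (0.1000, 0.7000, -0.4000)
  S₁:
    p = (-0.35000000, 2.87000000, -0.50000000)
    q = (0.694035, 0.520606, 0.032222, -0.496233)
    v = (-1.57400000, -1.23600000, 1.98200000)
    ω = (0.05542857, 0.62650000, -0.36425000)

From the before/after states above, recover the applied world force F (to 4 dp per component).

velocity change Δv = (-0.07400000, 0.06400000, -0.01800000)
F = m·Δv/dt = (-3.7000, 3.2000, -0.9000)

F = (-3.7000, 3.2000, -0.9000)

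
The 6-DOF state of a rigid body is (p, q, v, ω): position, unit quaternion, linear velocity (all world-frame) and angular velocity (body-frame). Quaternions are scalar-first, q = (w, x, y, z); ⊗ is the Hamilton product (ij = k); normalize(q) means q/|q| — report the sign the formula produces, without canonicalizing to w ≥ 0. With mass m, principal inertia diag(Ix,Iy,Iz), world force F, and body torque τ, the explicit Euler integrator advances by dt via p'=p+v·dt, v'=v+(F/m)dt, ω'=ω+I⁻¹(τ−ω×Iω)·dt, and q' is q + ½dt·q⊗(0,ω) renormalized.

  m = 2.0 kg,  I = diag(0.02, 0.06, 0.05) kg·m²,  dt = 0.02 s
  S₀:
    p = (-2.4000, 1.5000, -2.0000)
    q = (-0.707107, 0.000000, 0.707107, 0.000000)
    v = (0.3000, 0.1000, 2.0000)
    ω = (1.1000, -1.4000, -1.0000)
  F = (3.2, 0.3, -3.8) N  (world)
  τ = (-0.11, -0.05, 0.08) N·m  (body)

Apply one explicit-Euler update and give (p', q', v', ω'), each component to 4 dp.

p' = (-2.3940, 1.5020, -1.9600)
q' = (-0.6971, -0.0148, 0.7169, -0.0007)
v' = (0.3320, 0.1030, 1.9620)
ω' = (1.0040, -1.4277, -0.9434)

a = (1.6000, 0.1500, -1.9000)
p + v·dt = (-2.3940, 1.5020, -1.9600)
new velocity v' = (0.3320, 0.1030, 1.9620)
ω×(Iω) gyroscopic = (-0.0140, 0.0330, -0.0616)
α = I⁻¹(τ − ω×Iω) = (-4.8000, -1.3833, 2.8320)
new body rate ω' = (1.0040, -1.4277, -0.9434)
Hamilton product q⊗(0,ω) = (0.9899498, -1.4849247, 0.9899498, -0.0707107)
q + ½dt·q⊗(0,ω), renormalized = (-0.6971, -0.0148, 0.7169, -0.0007)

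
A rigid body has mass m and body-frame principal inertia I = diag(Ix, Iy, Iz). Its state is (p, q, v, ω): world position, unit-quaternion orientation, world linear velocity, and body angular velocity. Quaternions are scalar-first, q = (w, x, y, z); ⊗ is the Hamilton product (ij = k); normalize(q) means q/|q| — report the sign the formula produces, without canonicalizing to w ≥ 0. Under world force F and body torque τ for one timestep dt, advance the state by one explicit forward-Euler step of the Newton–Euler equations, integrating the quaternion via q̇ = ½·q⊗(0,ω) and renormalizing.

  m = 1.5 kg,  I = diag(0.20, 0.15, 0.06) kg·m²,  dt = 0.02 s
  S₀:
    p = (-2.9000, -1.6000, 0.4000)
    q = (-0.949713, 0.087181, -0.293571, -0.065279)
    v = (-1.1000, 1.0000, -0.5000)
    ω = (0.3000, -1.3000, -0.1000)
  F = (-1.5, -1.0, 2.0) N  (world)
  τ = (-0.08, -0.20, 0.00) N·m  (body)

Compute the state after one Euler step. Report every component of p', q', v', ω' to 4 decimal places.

p' = (-2.9220, -1.5800, 0.3900)
q' = (-0.9538, 0.0838, -0.2813, -0.0646)
v' = (-1.1200, 0.9867, -0.4733)
ω' = (0.2932, -1.3261, -0.1065)

precession coupling ω×(Iω) = (-0.0117, -0.0042, 0.0195)
(τ − ω×Iω)/I = (-0.3415, -1.3053, -0.3250)
ω + α·dt = (0.2932, -1.3261, -0.1065)
q⊗(0,ω) = (-0.4143245, -0.3404195, 1.2237613, 0.0697073)
q + ½dt·q⊗(0,ω), renormalized = (-0.9538, 0.0838, -0.2813, -0.0646)
a = (-1.0000, -0.6667, 1.3333)
p + v·dt = (-2.9220, -1.5800, 0.3900)
v + (F/m)dt = (-1.1200, 0.9867, -0.4733)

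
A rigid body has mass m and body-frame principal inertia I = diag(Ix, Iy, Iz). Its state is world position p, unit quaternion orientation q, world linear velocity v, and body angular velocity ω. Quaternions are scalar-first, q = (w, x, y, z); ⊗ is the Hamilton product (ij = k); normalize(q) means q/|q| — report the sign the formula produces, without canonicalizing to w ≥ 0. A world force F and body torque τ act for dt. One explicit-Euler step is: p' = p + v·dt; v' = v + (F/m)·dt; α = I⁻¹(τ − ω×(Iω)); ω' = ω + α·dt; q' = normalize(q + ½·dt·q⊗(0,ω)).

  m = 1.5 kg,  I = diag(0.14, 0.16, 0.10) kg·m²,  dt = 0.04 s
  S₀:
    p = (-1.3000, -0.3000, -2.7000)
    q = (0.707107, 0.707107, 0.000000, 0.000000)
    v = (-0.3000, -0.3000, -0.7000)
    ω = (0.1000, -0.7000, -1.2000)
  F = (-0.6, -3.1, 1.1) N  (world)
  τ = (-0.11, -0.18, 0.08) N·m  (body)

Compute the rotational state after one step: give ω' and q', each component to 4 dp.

α = I⁻¹(τ − ω×Iω) = (-0.4257, -1.0950, 0.8140)
ω' = ω + α·dt = (0.0830, -0.7438, -1.1674)
2q̇ = q⊗(0,ω) = (-0.0707107, 0.0707107, 0.3535535, -1.3435033)
updated quaternion q' = (0.7054, 0.7082, 0.0071, -0.0269)

ω' = (0.0830, -0.7438, -1.1674)
q' = (0.7054, 0.7082, 0.0071, -0.0269)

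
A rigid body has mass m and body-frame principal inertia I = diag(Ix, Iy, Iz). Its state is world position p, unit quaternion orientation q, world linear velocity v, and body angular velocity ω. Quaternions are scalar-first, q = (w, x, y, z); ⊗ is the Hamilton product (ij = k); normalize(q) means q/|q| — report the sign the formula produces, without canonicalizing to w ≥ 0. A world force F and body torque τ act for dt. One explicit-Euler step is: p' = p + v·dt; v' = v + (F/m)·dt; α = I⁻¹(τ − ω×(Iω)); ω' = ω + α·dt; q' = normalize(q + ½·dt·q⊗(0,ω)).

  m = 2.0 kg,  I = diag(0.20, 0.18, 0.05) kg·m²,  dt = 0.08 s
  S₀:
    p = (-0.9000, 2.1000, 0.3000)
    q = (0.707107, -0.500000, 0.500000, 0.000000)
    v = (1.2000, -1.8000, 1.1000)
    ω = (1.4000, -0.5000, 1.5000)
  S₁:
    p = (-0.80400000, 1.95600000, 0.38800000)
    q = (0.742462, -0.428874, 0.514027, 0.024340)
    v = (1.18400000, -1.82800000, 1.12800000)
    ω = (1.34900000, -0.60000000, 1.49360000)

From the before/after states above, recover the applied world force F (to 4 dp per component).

velocity change Δv = (-0.01600000, -0.02800000, 0.02800000)
applied force F = (-0.4000, -0.7000, 0.7000)

F = (-0.4000, -0.7000, 0.7000)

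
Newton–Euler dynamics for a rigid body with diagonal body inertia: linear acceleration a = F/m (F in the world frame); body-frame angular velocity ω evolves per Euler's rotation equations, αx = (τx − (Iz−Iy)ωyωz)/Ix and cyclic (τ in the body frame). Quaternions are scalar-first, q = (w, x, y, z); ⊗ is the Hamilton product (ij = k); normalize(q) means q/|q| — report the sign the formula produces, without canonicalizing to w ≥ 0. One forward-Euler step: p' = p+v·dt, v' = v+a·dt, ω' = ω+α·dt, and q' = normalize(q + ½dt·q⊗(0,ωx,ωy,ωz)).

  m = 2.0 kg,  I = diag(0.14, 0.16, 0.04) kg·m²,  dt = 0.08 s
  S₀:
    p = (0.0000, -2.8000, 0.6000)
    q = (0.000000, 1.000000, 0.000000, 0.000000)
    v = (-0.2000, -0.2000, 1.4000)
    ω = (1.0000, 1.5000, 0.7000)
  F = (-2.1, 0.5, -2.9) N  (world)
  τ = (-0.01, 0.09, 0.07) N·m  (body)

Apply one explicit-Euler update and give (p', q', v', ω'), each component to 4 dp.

p' = (-0.0160, -2.8160, 0.7120)
q' = (-0.0399, 0.9970, -0.0279, 0.0598)
v' = (-0.2840, -0.1800, 1.2840)
ω' = (1.0663, 1.5100, 0.7800)

angular accel α = (0.8286, 0.1250, 1.0000)
new body rate ω' = (1.0663, 1.5100, 0.7800)
q⊗(0,ω) = (-1.0000000, 0.0000000, -0.7000000, 1.5000000)
updated quaternion q' = (-0.0399, 0.9970, -0.0279, 0.0598)
a = F/m = (-1.0500, 0.2500, -1.4500)
p + v·dt = (-0.0160, -2.8160, 0.7120)
v' = v + a·dt = (-0.2840, -0.1800, 1.2840)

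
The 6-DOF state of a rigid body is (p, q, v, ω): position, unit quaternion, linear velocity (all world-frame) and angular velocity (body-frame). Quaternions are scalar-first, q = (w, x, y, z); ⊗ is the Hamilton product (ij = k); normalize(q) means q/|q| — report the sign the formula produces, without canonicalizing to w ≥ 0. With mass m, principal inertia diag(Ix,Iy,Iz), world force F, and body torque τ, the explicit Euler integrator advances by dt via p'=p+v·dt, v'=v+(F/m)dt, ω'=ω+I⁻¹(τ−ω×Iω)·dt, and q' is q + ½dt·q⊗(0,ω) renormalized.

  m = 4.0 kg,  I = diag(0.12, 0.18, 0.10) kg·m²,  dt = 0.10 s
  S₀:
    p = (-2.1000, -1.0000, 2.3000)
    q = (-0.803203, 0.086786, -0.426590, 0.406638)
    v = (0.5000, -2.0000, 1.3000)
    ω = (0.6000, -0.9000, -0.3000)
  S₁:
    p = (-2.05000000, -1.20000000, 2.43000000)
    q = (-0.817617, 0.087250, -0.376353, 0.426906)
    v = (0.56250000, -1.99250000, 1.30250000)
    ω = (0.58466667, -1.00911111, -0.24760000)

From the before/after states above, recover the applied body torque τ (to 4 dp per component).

τ = (-0.0400, -0.2000, 0.0200)

ω₁ − ω₀ = (-0.01533333, -0.10911111, 0.05240000)
I·α + gyro = (-0.0400, -0.2000, 0.0200)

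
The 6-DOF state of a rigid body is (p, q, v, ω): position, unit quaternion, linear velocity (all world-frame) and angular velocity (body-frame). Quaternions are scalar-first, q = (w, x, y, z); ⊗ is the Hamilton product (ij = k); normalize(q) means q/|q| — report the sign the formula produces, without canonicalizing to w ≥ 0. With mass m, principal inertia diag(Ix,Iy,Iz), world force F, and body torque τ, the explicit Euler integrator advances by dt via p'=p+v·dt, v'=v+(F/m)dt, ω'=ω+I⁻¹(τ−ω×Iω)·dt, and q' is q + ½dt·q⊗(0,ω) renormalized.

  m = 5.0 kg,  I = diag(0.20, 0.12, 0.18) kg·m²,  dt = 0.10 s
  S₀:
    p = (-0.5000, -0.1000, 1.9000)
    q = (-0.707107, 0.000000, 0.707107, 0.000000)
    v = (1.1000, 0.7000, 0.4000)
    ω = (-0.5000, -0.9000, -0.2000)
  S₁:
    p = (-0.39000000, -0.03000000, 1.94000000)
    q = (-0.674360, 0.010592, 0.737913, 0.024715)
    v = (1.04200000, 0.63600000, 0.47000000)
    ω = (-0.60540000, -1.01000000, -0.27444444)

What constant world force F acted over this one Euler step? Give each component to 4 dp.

velocity change Δv = (-0.05800000, -0.06400000, 0.07000000)
applied force F = (-2.9000, -3.2000, 3.5000)

F = (-2.9000, -3.2000, 3.5000)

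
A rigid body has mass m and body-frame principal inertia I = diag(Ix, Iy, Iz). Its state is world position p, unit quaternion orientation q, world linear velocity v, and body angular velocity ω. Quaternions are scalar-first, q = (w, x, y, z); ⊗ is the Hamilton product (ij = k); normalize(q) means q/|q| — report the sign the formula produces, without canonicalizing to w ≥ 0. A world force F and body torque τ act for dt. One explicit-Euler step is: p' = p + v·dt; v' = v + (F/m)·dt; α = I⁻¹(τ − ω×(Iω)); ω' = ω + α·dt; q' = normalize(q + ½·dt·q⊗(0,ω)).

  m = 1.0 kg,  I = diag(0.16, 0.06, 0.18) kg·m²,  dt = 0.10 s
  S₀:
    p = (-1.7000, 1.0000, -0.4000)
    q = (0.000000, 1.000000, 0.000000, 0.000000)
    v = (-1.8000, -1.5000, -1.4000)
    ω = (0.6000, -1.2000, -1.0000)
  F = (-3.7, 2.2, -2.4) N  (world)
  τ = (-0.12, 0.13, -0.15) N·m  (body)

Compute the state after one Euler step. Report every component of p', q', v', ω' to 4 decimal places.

gyro term ω×Iω = (0.1440, 0.0120, 0.0720)
(τ − ω×Iω)/I = (-1.6500, 1.9667, -1.2333)
new body rate ω' = (0.4350, -1.0033, -1.1233)
2q̇ = q⊗(0,ω) = (-0.6000000, 0.0000000, 1.0000000, -1.2000000)
q' = normalize(q + ½dt·q⊗(0,ω)) = (-0.0299, 0.9965, 0.0498, -0.0598)
linear accel F/m = (-3.7000, 2.2000, -2.4000)
p + v·dt = (-1.8800, 0.8500, -0.5400)
v' = v + a·dt = (-2.1700, -1.2800, -1.6400)

p' = (-1.8800, 0.8500, -0.5400)
q' = (-0.0299, 0.9965, 0.0498, -0.0598)
v' = (-2.1700, -1.2800, -1.6400)
ω' = (0.4350, -1.0033, -1.1233)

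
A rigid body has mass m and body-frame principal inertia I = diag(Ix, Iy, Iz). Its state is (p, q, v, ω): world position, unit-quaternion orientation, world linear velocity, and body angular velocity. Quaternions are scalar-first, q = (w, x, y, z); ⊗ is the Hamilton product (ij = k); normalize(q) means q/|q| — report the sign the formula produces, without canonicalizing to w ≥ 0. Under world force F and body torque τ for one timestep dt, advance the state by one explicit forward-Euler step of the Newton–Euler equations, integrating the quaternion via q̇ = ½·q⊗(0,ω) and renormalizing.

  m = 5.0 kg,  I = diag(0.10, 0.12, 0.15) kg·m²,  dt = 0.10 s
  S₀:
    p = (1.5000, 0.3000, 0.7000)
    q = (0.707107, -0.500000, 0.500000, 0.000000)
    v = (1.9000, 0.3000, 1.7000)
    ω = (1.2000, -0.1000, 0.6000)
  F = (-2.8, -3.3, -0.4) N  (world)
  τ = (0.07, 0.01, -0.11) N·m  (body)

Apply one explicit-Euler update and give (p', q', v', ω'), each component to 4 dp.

p' = (1.6900, 0.3300, 0.8700)
q' = (0.7379, -0.4416, 0.5103, -0.0063)
v' = (1.8440, 0.2340, 1.6920)
ω' = (1.2718, -0.0617, 0.5283)

a = F/m = (-0.5600, -0.6600, -0.0800)
new position p' = (1.6900, 0.3300, 0.8700)
new velocity v' = (1.8440, 0.2340, 1.6920)
ω×(Iω) gyroscopic = (-0.0018, -0.0360, -0.0024)
α = I⁻¹(τ − ω×Iω) = (0.7180, 0.3833, -0.7173)
ω + α·dt = (1.2718, -0.0617, 0.5283)
2q̇ = q⊗(0,ω) = (0.6500000, 1.1485284, 0.2292893, -0.1257358)
q + ½dt·q⊗(0,ω), renormalized = (0.7379, -0.4416, 0.5103, -0.0063)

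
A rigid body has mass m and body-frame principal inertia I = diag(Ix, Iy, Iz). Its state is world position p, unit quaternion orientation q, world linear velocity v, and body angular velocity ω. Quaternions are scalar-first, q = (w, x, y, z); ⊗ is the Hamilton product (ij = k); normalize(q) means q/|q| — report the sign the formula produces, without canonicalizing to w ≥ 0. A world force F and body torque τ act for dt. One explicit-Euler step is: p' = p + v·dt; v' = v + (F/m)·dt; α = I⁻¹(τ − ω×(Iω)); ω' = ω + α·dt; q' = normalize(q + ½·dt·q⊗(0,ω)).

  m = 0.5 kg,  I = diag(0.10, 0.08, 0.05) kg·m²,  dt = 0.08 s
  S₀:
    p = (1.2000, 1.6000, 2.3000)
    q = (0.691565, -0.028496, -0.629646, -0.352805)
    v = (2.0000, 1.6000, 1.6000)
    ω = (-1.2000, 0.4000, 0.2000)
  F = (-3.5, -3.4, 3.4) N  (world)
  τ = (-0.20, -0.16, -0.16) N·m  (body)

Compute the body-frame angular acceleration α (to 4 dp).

α = (-1.9760, -1.8500, -3.3920)

ω×(Iω) gyroscopic = (-0.0024, -0.0120, 0.0096)
angular accel α = (-1.9760, -1.8500, -3.3920)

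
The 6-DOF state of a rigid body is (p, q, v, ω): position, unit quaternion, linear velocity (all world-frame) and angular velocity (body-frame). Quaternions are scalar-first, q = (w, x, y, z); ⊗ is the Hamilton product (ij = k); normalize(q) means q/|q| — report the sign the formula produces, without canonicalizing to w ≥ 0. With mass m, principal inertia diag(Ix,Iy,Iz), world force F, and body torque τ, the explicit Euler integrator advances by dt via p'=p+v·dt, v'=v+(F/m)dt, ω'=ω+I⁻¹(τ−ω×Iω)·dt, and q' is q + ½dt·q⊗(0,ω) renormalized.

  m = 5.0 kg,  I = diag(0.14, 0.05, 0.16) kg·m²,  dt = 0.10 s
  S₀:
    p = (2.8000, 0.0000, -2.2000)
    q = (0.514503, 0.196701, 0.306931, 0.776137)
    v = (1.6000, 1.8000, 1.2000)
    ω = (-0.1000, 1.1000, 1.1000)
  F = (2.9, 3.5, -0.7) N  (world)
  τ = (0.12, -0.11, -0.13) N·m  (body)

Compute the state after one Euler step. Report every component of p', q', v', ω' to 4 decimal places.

a = F/m = (0.5800, 0.7000, -0.1400)
p' = p + v·dt = (2.9600, 0.1800, -2.0800)
v' = v + a·dt = (1.6580, 1.8700, 1.1860)
angular accel α = (-0.0936, -2.2440, -0.8744)
ω + α·dt = (-0.1094, 0.8756, 1.0126)
q⊗(0,ω) = (-1.1717047, -0.5675769, 0.2719685, 0.8130175)
updated quaternion q' = (0.4545, 0.1678, 0.3196, 0.8143)

p' = (2.9600, 0.1800, -2.0800)
q' = (0.4545, 0.1678, 0.3196, 0.8143)
v' = (1.6580, 1.8700, 1.1860)
ω' = (-0.1094, 0.8756, 1.0126)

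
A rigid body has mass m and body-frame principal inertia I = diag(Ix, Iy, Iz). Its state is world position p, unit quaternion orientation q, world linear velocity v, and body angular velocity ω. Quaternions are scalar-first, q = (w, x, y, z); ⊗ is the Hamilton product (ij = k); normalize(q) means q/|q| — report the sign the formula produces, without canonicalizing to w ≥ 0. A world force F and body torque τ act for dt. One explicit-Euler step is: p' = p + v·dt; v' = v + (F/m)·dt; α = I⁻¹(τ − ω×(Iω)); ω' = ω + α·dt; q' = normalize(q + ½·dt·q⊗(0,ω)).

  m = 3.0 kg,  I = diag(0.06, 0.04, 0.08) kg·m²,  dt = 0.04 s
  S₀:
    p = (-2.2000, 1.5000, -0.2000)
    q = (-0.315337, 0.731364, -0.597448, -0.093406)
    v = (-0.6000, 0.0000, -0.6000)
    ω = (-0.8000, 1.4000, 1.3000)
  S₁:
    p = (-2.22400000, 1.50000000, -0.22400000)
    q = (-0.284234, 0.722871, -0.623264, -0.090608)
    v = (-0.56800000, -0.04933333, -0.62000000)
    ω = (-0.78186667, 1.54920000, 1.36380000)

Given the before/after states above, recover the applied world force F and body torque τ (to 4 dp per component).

F = (2.4000, -3.7000, -1.5000)
τ = (0.1000, 0.1700, 0.1500)

Δω = ω₁−ω₀ = (0.01813333, 0.14920000, 0.06380000)
gyro term ω₀×Iω₀ = (0.0728, 0.0208, 0.0224)
applied torque τ = (0.1000, 0.1700, 0.1500)
velocity change Δv = (0.03200000, -0.04933333, -0.02000000)
applied force F = (2.4000, -3.7000, -1.5000)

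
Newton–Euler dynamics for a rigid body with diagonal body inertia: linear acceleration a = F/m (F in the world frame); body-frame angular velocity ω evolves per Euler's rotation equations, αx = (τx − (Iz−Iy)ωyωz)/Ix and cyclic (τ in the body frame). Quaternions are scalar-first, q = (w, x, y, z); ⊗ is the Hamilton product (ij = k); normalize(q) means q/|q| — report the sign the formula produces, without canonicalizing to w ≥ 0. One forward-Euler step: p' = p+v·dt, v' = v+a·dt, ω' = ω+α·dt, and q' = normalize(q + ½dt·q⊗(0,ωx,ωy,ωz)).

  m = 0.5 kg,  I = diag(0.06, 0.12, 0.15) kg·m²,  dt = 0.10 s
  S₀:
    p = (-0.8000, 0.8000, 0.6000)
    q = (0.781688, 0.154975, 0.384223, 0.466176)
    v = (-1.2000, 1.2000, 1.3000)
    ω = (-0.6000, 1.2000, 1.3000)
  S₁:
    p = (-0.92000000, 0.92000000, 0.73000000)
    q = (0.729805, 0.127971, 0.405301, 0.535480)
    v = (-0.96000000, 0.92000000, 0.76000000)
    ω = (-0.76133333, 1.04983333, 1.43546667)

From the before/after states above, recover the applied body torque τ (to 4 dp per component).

Δω = ω₁−ω₀ = (-0.16133333, -0.15016667, 0.13546667)
I·α + gyro = (-0.0500, -0.1100, 0.1600)

τ = (-0.0500, -0.1100, 0.1600)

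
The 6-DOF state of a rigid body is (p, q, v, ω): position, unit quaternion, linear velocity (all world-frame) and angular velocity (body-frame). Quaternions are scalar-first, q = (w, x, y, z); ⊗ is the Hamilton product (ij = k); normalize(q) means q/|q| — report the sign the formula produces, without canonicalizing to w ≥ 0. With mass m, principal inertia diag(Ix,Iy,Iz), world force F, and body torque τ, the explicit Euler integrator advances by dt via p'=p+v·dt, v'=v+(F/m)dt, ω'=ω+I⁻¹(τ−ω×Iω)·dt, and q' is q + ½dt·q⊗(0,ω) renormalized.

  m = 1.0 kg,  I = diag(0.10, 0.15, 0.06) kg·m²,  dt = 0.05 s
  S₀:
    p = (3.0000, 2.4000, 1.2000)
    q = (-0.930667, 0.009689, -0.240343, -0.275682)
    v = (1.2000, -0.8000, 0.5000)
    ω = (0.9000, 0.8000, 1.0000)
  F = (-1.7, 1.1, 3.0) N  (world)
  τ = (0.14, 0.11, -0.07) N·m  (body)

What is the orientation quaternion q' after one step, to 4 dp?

2q̇ = q⊗(0,ω) = (0.4592363, -0.8573977, -1.0023364, -0.7066071)
q' = normalize(q + ½dt·q⊗(0,ω)) = (-0.9185, -0.0117, -0.2652, -0.2931)

q' = (-0.9185, -0.0117, -0.2652, -0.2931)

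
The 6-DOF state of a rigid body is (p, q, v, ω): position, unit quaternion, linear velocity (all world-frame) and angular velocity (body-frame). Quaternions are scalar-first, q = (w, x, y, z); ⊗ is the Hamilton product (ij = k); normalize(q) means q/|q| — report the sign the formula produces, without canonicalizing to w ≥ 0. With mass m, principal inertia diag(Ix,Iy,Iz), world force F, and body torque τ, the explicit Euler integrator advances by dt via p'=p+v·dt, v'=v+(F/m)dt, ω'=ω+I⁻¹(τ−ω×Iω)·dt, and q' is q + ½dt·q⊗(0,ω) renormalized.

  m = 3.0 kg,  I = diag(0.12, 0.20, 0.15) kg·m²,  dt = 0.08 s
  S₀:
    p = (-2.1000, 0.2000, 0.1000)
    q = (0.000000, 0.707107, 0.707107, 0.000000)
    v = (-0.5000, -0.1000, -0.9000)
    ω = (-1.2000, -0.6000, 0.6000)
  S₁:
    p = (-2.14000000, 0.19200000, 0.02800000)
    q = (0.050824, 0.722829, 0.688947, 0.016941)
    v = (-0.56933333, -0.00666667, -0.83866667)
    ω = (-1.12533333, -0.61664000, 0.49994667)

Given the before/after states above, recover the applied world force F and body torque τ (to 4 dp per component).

Δv = v₁−v₀ = (-0.06933333, 0.09333333, 0.06133333)
m·(v₁−v₀)/dt = (-2.6000, 3.5000, 2.3000)
rate change Δω = (0.07466667, -0.01664000, -0.10005333)
gyro term ω₀×Iω₀ = (0.0180, 0.0216, 0.0576)
applied torque τ = (0.1300, -0.0200, -0.1300)

F = (-2.6000, 3.5000, 2.3000)
τ = (0.1300, -0.0200, -0.1300)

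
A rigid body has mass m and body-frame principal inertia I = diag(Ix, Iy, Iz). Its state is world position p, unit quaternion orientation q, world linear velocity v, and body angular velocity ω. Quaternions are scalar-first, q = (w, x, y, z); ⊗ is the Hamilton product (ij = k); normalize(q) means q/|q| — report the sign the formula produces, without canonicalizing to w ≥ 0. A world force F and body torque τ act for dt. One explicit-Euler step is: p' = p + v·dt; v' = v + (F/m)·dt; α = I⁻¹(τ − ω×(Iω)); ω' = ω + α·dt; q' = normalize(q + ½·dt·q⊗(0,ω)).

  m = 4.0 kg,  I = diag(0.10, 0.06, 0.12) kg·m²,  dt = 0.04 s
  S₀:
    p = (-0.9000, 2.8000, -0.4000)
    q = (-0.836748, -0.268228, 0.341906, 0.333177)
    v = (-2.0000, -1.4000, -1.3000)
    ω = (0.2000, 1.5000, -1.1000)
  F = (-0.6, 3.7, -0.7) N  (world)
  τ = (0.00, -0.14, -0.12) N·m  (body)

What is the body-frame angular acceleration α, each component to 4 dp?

α = (0.9900, -2.4067, -0.9000)

ω×(Iω) gyroscopic = (-0.0990, 0.0044, -0.0120)
α = I⁻¹(τ − ω×Iω) = (0.9900, -2.4067, -0.9000)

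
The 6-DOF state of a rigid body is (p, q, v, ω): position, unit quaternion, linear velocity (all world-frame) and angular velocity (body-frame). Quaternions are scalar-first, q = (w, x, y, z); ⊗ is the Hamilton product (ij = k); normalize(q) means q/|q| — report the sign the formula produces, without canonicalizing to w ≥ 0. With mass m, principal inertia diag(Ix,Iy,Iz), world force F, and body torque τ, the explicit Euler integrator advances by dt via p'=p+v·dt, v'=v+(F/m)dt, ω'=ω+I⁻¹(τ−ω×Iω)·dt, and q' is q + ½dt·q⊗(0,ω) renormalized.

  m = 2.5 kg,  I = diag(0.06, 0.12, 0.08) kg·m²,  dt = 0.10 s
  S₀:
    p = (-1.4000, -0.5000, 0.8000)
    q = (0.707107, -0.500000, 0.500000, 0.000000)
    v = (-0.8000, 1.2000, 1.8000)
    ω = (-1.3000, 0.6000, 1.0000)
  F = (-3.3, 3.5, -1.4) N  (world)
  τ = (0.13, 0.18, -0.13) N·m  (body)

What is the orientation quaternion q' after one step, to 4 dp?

q' = (0.6571, -0.5190, 0.5441, 0.0527)

q⊗(0,ω) = (-0.9500000, -0.4192391, 0.9242642, 1.0571070)
updated quaternion q' = (0.6571, -0.5190, 0.5441, 0.0527)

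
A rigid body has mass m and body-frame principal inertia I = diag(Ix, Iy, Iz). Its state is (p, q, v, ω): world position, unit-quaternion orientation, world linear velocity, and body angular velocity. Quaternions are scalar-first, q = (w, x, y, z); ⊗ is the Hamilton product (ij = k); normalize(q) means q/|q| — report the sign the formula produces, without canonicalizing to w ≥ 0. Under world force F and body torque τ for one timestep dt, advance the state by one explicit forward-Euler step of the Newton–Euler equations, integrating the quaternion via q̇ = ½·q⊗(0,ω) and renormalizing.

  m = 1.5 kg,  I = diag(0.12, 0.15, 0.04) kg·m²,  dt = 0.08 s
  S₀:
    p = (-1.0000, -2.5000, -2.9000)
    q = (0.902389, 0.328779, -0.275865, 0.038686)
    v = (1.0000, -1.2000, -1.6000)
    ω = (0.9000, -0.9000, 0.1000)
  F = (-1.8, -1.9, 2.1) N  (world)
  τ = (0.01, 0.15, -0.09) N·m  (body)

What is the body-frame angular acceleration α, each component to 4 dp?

α = (0.0008, 0.9520, -1.6425)

precession coupling ω×(Iω) = (0.0099, 0.0072, -0.0243)
α = I⁻¹(τ − ω×Iω) = (0.0008, 0.9520, -1.6425)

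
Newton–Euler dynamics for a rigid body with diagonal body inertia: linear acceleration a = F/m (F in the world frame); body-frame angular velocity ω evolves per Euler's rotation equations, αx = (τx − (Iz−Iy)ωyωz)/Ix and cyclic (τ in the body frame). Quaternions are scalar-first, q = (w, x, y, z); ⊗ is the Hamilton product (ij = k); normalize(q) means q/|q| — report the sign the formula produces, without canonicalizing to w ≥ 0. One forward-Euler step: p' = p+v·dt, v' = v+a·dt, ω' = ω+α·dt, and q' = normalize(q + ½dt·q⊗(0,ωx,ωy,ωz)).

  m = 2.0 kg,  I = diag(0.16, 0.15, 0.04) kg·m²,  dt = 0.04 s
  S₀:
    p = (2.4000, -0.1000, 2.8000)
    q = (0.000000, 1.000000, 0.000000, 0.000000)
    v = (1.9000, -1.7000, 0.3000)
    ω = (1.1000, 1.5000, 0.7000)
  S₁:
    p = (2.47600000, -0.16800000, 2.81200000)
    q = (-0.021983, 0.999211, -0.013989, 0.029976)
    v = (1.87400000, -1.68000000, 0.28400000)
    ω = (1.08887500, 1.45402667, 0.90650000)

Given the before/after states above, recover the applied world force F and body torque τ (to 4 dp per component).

rate change Δω = (-0.01112500, -0.04597333, 0.20650000)
ω₀×(Iω₀) = (-0.1155, 0.0924, -0.0165)
I·α + gyro = (-0.1600, -0.0800, 0.1900)
Δv = v₁−v₀ = (-0.02600000, 0.02000000, -0.01600000)
m·(v₁−v₀)/dt = (-1.3000, 1.0000, -0.8000)

F = (-1.3000, 1.0000, -0.8000)
τ = (-0.1600, -0.0800, 0.1900)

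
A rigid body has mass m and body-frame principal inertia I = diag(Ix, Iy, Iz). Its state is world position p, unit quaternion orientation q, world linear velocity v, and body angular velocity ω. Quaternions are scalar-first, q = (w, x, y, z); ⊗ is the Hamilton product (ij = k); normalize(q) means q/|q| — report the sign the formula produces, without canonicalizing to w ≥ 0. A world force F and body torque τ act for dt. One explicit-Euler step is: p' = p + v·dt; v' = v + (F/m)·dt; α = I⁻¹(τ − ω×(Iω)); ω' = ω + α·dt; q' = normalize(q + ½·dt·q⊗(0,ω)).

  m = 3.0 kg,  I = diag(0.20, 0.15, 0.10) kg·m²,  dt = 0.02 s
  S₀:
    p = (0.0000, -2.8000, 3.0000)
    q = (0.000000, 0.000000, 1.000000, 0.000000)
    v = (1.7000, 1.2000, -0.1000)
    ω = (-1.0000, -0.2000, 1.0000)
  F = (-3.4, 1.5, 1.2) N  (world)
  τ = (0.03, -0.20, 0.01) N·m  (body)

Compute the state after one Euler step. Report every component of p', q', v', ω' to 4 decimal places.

(τ − ω×Iω)/I = (0.1000, -0.6667, 0.2000)
ω + α·dt = (-0.9980, -0.2133, 1.0040)
q⊗(0,ω) = (0.2000000, 1.0000000, 0.0000000, 1.0000000)
q + ½dt·q⊗(0,ω), renormalized = (0.0020, 0.0100, 0.9999, 0.0100)
a = (-1.1333, 0.5000, 0.4000)
p + v·dt = (0.0340, -2.7760, 2.9980)
v + (F/m)dt = (1.6773, 1.2100, -0.0920)

p' = (0.0340, -2.7760, 2.9980)
q' = (0.0020, 0.0100, 0.9999, 0.0100)
v' = (1.6773, 1.2100, -0.0920)
ω' = (-0.9980, -0.2133, 1.0040)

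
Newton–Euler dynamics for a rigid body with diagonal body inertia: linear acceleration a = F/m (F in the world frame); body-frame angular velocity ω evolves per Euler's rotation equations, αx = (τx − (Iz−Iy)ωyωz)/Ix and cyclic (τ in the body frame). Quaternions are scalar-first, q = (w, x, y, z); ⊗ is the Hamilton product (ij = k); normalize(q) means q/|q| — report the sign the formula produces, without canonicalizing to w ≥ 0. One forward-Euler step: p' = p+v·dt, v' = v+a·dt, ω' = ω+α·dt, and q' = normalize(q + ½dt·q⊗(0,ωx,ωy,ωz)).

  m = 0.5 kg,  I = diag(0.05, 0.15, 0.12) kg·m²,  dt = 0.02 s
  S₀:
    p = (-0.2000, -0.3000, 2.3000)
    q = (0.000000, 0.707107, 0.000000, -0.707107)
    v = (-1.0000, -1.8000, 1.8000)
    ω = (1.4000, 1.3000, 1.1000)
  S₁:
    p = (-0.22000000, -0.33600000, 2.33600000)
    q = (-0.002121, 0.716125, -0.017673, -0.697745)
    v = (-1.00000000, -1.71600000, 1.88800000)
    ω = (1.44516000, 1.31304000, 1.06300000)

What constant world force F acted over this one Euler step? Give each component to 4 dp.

F = (0.0000, 2.1000, 2.2000)

Δv = v₁−v₀ = (0.00000000, 0.08400000, 0.08800000)
m·(v₁−v₀)/dt = (0.0000, 2.1000, 2.2000)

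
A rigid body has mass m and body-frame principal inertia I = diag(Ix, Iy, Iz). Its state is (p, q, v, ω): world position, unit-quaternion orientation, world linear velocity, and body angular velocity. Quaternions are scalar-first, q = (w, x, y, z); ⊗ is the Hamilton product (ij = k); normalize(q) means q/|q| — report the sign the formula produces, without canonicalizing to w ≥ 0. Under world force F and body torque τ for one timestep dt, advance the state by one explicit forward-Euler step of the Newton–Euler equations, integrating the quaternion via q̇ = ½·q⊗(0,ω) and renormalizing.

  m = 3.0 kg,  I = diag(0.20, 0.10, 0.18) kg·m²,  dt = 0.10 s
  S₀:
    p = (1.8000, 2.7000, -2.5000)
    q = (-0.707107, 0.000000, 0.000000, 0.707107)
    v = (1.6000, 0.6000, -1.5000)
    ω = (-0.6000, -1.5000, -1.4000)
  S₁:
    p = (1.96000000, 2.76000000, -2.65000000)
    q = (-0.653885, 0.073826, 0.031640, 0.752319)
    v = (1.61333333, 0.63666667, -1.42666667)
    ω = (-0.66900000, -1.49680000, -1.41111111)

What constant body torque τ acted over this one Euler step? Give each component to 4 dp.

τ = (0.0300, 0.0200, -0.1100)

rate change Δω = (-0.06900000, 0.00320000, -0.01111111)
applied torque τ = (0.0300, 0.0200, -0.1100)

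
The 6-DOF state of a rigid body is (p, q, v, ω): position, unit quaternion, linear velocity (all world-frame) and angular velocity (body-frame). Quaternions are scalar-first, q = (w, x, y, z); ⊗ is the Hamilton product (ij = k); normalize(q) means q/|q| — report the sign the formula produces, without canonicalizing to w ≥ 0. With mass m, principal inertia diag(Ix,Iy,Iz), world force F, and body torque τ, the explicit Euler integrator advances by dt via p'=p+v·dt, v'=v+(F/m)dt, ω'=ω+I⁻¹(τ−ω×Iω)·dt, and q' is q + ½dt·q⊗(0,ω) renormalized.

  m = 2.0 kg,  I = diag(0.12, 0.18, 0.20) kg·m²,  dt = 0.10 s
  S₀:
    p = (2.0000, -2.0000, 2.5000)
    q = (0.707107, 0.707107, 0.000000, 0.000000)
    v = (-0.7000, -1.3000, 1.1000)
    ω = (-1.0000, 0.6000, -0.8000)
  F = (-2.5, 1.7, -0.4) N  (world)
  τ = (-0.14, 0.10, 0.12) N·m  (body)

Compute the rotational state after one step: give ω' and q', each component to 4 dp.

(τ − ω×Iω)/I = (-1.0867, 0.9111, 0.7800)
new body rate ω' = (-1.1087, 0.6911, -0.7220)
q⊗(0,ω) = (0.7071070, -0.7071070, 0.9899498, -0.1414214)
q + ½dt·q⊗(0,ω), renormalized = (0.7406, 0.6701, 0.0494, -0.0071)

ω' = (-1.1087, 0.6911, -0.7220)
q' = (0.7406, 0.6701, 0.0494, -0.0071)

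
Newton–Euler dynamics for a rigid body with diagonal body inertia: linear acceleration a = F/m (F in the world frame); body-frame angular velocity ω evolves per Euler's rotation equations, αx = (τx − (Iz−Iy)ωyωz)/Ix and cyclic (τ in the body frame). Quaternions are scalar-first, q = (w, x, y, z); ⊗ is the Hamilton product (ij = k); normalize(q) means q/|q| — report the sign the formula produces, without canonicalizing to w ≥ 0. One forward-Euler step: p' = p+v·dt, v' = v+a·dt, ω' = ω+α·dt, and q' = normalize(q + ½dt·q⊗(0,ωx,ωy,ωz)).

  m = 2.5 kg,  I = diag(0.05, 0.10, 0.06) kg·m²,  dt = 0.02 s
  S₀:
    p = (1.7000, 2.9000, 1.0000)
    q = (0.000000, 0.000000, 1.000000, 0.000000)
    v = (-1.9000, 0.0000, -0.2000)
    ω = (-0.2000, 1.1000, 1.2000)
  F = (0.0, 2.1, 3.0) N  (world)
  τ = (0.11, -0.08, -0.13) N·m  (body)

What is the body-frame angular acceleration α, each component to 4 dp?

gyro term ω×Iω = (-0.0528, 0.0024, -0.0110)
angular accel α = (3.2560, -0.8240, -1.9833)

α = (3.2560, -0.8240, -1.9833)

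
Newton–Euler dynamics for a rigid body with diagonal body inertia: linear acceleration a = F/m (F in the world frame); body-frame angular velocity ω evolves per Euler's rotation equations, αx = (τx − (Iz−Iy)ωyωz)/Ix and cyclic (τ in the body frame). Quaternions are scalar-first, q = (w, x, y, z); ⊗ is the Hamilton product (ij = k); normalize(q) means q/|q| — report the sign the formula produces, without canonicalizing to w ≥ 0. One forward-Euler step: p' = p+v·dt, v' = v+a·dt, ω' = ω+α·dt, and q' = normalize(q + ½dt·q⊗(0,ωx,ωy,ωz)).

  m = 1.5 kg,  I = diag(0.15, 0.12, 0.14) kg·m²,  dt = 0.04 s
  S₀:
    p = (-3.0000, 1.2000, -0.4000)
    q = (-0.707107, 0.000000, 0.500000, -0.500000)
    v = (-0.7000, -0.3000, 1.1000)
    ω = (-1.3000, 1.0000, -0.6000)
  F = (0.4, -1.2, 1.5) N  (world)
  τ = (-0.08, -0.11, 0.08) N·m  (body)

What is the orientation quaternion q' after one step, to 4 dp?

2q̇ = q⊗(0,ω) = (-0.8000000, 1.1192391, -0.0571070, 1.0742642)
updated quaternion q' = (-0.7227, 0.0224, 0.4986, -0.4782)

q' = (-0.7227, 0.0224, 0.4986, -0.4782)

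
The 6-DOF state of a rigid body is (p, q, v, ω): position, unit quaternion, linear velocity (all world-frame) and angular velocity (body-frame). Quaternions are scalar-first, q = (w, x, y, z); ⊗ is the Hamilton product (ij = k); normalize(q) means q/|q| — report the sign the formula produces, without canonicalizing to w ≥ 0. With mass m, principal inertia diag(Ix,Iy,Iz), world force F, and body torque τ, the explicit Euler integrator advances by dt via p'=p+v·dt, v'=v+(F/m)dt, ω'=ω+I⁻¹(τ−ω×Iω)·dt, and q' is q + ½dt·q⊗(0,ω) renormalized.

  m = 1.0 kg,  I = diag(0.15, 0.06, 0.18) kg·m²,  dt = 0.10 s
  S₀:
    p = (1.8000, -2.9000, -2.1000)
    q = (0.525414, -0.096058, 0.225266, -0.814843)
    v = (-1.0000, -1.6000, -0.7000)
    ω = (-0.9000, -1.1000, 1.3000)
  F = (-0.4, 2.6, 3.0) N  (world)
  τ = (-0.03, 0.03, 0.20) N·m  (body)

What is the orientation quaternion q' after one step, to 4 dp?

2q̇ = q⊗(0,ω) = (1.2206363, -1.0763541, 0.2802787, 0.9914414)
q + ½dt·q⊗(0,ω), renormalized = (0.5837, -0.1492, 0.2382, -0.7617)

q' = (0.5837, -0.1492, 0.2382, -0.7617)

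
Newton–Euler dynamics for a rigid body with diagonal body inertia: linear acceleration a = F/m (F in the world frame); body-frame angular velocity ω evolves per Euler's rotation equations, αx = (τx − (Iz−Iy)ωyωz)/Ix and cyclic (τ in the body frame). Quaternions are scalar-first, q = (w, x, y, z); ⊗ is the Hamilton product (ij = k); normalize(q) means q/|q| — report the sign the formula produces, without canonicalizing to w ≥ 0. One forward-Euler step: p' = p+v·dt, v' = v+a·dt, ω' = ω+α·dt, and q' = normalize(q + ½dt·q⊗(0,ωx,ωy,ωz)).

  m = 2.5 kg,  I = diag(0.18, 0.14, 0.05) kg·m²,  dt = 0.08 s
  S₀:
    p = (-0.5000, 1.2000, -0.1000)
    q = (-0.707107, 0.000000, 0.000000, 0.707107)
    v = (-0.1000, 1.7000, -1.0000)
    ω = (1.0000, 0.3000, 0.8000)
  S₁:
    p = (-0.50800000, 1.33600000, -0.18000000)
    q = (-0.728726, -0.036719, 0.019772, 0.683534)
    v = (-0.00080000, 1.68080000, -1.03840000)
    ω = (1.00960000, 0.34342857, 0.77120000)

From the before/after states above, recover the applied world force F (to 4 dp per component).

v₁ − v₀ = (0.09920000, -0.01920000, -0.03840000)
applied force F = (3.1000, -0.6000, -1.2000)

F = (3.1000, -0.6000, -1.2000)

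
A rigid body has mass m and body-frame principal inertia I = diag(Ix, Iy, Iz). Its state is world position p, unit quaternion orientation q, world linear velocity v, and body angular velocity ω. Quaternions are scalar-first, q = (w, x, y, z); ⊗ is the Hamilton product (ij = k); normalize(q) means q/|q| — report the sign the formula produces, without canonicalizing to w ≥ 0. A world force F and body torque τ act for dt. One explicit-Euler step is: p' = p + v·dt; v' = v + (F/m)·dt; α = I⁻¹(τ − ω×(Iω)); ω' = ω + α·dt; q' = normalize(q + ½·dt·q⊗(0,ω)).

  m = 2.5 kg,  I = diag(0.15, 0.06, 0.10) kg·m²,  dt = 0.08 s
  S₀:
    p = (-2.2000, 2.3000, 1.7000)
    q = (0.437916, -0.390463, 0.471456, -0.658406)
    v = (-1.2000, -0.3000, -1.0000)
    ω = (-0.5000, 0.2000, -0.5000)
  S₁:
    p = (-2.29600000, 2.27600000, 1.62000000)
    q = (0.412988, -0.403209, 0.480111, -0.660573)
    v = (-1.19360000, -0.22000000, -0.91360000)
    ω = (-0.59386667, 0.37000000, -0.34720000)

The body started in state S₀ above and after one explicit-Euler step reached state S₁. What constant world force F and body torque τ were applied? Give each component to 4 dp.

F = (0.2000, 2.5000, 2.7000)
τ = (-0.1800, 0.1400, 0.2000)

Δω = ω₁−ω₀ = (-0.09386667, 0.17000000, 0.15280000)
applied torque τ = (-0.1800, 0.1400, 0.2000)
v₁ − v₀ = (0.00640000, 0.08000000, 0.08640000)
m·(v₁−v₀)/dt = (0.2000, 2.5000, 2.7000)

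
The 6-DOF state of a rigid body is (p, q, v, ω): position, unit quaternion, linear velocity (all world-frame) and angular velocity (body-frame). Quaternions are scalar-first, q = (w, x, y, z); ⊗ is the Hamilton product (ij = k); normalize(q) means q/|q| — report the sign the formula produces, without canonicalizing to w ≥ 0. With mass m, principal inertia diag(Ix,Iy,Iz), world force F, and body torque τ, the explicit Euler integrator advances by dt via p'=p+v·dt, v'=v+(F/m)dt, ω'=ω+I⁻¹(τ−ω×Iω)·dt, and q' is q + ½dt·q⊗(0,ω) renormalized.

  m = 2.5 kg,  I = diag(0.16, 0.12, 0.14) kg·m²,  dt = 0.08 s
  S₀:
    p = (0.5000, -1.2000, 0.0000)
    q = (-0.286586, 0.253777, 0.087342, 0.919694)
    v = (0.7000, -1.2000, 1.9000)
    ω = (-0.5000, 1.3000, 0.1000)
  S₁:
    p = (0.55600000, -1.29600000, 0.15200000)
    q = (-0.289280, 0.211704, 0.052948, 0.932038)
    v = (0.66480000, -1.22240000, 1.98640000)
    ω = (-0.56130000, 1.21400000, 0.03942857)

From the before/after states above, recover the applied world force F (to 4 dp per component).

velocity change Δv = (-0.03520000, -0.02240000, 0.08640000)
applied force F = (-1.1000, -0.7000, 2.7000)

F = (-1.1000, -0.7000, 2.7000)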